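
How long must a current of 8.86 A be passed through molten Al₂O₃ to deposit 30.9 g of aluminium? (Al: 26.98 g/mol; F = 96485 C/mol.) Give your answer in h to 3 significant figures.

10.4 h

n(Al) = 30.9 / 26.98 = 1.145 mol
Al³⁺ + 3e⁻ → Al, so n(e⁻) = 3 × 1.145 = 3.435 mol
Q = 3.435 × 96485 = 3.314×10^5 C
t = Q / I = 3.314×10^5 / 8.86 = 37400 s = 10.4 h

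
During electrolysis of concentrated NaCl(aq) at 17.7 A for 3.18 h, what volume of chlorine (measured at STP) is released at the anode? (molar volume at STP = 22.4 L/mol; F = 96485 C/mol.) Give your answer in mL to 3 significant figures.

23500 mL

Q = It = 17.7 × 11448 = 2.026×10^5 C
n(e⁻) = Q/F = 2.026×10^5/96485 = 2.100 mol
2Cl⁻ → Cl₂ + 2e⁻, so n(Cl₂) = 2.100 / 2 = 1.050 mol
V = 1.050 × 22.4 = 23.52 L
= 23500 mL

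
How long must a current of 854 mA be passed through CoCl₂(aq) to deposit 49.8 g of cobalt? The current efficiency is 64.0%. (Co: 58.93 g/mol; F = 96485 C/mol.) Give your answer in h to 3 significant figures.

82.9 h

n(Co) = 49.8 / 58.93 = 0.8451 mol
Co²⁺ + 2e⁻ → Co, so n(e⁻) = 2 × 0.8451 = 1.690 mol
Q = 1.690 × 96485 / 0.640 = 2.548×10^5 C
t = Q / I = 2.548×10^5 / 0.854 = 2.984×10^5 s = 82.9 h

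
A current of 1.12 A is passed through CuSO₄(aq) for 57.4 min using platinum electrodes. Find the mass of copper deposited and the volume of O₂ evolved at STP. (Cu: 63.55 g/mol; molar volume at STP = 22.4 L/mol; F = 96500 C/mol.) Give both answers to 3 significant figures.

1.27 g Cu; 0.224 L O₂

Q = 1.12 × 3444 = 3857 C; n(e⁻) = 3857 / 96500 = 0.03997 mol
Cathode: Cu²⁺ + 2e⁻ → Cu → n(Cu) = 0.03997/2 = 0.01999 mol → 1.27 g
Anode: 2H₂O → O₂ + 4H⁺ + 4e⁻ → n(O₂) = 0.03997/4 = 0.009993 mol → 0.224 L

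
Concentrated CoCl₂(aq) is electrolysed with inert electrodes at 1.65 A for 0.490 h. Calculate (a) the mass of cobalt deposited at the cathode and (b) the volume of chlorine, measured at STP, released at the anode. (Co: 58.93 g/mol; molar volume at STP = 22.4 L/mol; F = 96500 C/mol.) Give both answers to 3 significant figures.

Q = 1.65 × 1764 = 2911 C; n(e⁻) = 2911 / 96500 = 0.03017 mol
Cathode: Co²⁺ + 2e⁻ → Co → n(Co) = 0.03017/2 = 0.01509 mol → 0.889 g
Anode: 2Cl⁻ → Cl₂ + 2e⁻ → n(Cl₂) = 0.03017/2 = 0.01509 mol → 0.338 L

0.889 g Co; 0.338 L Cl₂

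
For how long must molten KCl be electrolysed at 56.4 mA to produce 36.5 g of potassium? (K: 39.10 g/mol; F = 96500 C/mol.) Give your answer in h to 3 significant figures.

n(K) = 36.5 / 39.10 = 0.9335 mol
K⁺ + e⁻ → K, so n(e⁻) = 0.9335 mol
Q = 0.9335 × 96500 = 90080 C
t = Q / I = 90080 / 0.0564 = 1.597×10^6 s = 444 h

444 h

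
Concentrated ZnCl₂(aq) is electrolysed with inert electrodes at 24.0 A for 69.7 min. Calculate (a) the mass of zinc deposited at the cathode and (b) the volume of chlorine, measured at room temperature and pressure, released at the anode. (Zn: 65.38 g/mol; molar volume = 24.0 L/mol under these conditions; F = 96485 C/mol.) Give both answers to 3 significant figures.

Q = 24.0 × 4182 = 1.004×10^5 C; n(e⁻) = 1.004×10^5 / 96485 = 1.041 mol
Cathode: Zn²⁺ + 2e⁻ → Zn → n(Zn) = 1.041/2 = 0.5205 mol → 34.0 g
Anode: 2Cl⁻ → Cl₂ + 2e⁻ → n(Cl₂) = 1.041/2 = 0.5205 mol → 12.5 L

34.0 g Zn; 12.5 L Cl₂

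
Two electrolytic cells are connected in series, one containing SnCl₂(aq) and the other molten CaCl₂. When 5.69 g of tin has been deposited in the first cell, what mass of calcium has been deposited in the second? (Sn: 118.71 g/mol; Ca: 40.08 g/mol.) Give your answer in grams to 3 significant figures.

n(Sn) = 5.69 / 118.71 = 0.04793 mol
Sn²⁺ + 2e⁻ → Sn, so n(e⁻) = 2 × 0.04793 = 0.09586 mol
Since the cells are in series, n(e⁻) in the Ca cell is also 0.09586 mol.
Ca²⁺ + 2e⁻ → Ca, so n(Ca) = 0.09586 / 2 = 0.04793 mol
m(Ca) = 0.04793 × 40.08 = 1.92 g

1.92 g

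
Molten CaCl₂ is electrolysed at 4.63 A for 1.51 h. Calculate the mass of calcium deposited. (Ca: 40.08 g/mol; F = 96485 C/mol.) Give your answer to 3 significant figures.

5.23 g

Q = 4.63 A × 5436 s = 25170 C
Moles of electrons = 25170 / 96485 = 0.2609 mol
Ca²⁺ + 2e⁻ → Ca, so n(Ca) = 0.2609 / 2 = 0.1305 mol
m = 0.1305 × 40.08 = 5.23 g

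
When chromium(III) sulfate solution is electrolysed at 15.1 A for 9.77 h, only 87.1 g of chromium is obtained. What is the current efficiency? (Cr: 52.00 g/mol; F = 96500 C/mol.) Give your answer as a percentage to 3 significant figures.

Q = 15.1 × 35172 = 5.311×10^5 C
n(e⁻) = 5.311×10^5 / 96500 = 5.504 mol
Cr³⁺ + 3e⁻ → Cr, so theoretical n(Cr) = 1.835 mol → 95.42 g
Efficiency = 87.1 / 95.42 = 0.9128 = 91.3%

91.3%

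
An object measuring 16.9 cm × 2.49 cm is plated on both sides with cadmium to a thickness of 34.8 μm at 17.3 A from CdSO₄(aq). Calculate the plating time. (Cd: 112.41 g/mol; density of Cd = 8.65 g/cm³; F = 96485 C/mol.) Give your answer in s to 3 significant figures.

Plated area = 2 × 16.9 × 2.49 = 84.16 cm²
Volume = 84.16 × 34.8×10⁻⁴ cm = 0.2929 cm³
m(Cd) = 0.2929 × 8.65 = 2.534 g
n(Cd) = 2.534 / 112.41 = 0.02254 mol; n(e⁻) = 2 × 0.02254 = 0.04508 mol
Q = 0.04508 × 96485 = 4350 C
t = 4350 / 17.3 = 251.4 s

251 s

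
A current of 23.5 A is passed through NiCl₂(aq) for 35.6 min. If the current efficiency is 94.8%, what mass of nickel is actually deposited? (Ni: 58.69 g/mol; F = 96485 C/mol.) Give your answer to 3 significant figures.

14.5 g

Q = 23.5 × 2136 = 50200 C
n(e⁻) = 50200 / 96485 = 0.5203 mol
Ni²⁺ + 2e⁻ → Ni, so theoretical m(Ni) = 0.2602 × 58.69 = 15.27 g
Actual mass = 94.8% × 15.27 = 14.5 g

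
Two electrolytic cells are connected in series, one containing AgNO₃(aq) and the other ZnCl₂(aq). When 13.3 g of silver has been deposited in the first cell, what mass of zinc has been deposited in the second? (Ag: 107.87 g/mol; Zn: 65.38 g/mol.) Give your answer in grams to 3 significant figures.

4.03 g

n(Ag) = 13.3 / 107.87 = 0.1233 mol
Ag⁺ + e⁻ → Ag, so n(e⁻) = 0.1233 mol
The cells are in series, so the same charge (and hence the same n(e⁻) = 0.1233 mol) passes through both.
Zn²⁺ + 2e⁻ → Zn, so n(Zn) = 0.1233 / 2 = 0.06165 mol
m(Zn) = 0.06165 × 65.38 = 4.03 g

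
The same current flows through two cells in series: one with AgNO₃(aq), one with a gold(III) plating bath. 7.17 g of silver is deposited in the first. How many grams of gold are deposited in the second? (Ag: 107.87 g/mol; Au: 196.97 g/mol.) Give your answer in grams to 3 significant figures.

n(Ag) = 7.17 / 107.87 = 0.06647 mol
Ag⁺ + e⁻ → Ag, so n(e⁻) = 0.06647 mol
In series, the same 0.06647 mol of electrons flows through the second cell.
Au³⁺ + 3e⁻ → Au, so n(Au) = 0.06647 / 3 = 0.02216 mol
m(Au) = 0.02216 × 196.97 = 4.36 g

4.36 g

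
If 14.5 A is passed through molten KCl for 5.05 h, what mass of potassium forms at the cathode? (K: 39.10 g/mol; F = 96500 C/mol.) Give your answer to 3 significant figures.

107 g

Q = 14.5 A × 18180 s = 2.636×10^5 C
n(e⁻) = 2.636×10^5 / 96500 = 2.732 mol
K⁺ + e⁻ → K, so n(K) = 2.732 mol
m = 2.732 × 39.10 = 107 g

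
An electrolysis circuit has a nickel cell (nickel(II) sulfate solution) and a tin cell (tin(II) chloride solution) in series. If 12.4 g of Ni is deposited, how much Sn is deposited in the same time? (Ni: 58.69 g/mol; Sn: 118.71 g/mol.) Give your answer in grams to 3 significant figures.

25.1 g

n(Ni) = 12.4 / 58.69 = 0.2113 mol
Ni²⁺ + 2e⁻ → Ni, so n(e⁻) = 2 × 0.2113 = 0.4226 mol
Same current for the same time ⇒ same n(e⁻) = 0.4226 mol in both cells.
Sn²⁺ + 2e⁻ → Sn, so n(Sn) = 0.4226 / 2 = 0.2113 mol
m(Sn) = 0.2113 × 118.71 = 25.1 g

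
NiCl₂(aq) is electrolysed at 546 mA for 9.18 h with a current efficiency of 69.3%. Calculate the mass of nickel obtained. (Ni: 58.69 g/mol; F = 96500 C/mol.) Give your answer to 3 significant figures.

Q = 0.546 × 33048 = 18040 C
n(e⁻) = 18040 / 96500 = 0.1869 mol
Ni²⁺ + 2e⁻ → Ni, so theoretical m(Ni) = 0.09345 × 58.69 = 5.485 g
Actual mass = 69.3% × 5.485 = 3.80 g

3.80 g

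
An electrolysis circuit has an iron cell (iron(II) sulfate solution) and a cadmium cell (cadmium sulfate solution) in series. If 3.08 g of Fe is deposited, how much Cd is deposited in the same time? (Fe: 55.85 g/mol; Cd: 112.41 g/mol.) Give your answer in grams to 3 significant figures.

6.20 g

n(Fe) = 3.08 / 55.85 = 0.05515 mol
Fe²⁺ + 2e⁻ → Fe, so n(e⁻) = 2 × 0.05515 = 0.1103 mol
In series, the same 0.1103 mol of electrons flows through the second cell.
Cd²⁺ + 2e⁻ → Cd, so n(Cd) = 0.1103 / 2 = 0.05515 mol
m(Cd) = 0.05515 × 112.41 = 6.20 g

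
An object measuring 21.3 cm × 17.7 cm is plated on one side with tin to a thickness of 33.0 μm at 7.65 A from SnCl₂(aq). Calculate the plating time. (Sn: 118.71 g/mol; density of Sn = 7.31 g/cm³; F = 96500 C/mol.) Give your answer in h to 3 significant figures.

Plated area = 21.3 × 17.7 = 377.0 cm²
Volume = 377.0 × 33.0×10⁻⁴ cm = 1.244 cm³
m(Sn) = 1.244 × 7.31 = 9.094 g
n(Sn) = 9.094 / 118.71 = 0.07661 mol; n(e⁻) = 2 × 0.07661 = 0.1532 mol
Q = 0.1532 × 96500 = 14780 C
t = 14780 / 7.65 = 1932 s = 0.537 h

0.537 h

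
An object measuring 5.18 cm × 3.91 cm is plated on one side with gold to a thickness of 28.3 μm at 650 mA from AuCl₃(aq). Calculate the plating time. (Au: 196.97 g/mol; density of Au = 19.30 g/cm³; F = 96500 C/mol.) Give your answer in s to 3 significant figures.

2500 s

Plated area = 5.18 × 3.91 = 20.25 cm²
Volume = 20.25 × 28.3×10⁻⁴ cm = 0.05731 cm³
m(Au) = 0.05731 × 19.30 = 1.106 g
n(Au) = 1.106 / 196.97 = 0.005615 mol; n(e⁻) = 3 × 0.005615 = 0.01685 mol
Q = 0.01685 × 96500 = 1626 C
t = 1626 / 0.650 = 2502 s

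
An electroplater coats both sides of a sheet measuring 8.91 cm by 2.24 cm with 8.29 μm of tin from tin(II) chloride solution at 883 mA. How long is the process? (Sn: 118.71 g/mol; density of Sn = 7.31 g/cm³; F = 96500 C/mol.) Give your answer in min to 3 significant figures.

Plated area = 2 × 8.91 × 2.24 = 39.92 cm²
Volume = 39.92 × 8.29×10⁻⁴ cm = 0.03309 cm³
m(Sn) = 0.03309 × 7.31 = 0.2419 g
n(Sn) = 0.2419 / 118.71 = 0.002038 mol; n(e⁻) = 2 × 0.002038 = 0.004076 mol
Q = 0.004076 × 96500 = 393.3 C
t = 393.3 / 0.883 = 445.4 s = 7.42 min

7.42 min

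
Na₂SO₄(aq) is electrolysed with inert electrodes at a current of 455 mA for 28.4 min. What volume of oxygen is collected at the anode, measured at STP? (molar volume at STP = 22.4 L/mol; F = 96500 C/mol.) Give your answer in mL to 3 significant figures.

45.0 mL

Charge passed = 0.455 × 1704 = 775.3 C
n(e⁻) = 775.3 / 96500 = 0.008034 mol
2H₂O → O₂ + 4H⁺ + 4e⁻, so n(O₂) = 0.008034 / 4 = 0.002009 mol
V = 0.002009 × 22.4 = 0.04500 L
= 45.0 mL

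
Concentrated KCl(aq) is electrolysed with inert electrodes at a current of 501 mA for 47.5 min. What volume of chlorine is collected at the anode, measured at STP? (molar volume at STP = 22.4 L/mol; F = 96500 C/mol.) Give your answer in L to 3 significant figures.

0.166 L

Charge passed = 0.501 × 2850 = 1428 C
n(e⁻) = Q/F = 1428/96500 = 0.01480 mol
2Cl⁻ → Cl₂ + 2e⁻, so n(Cl₂) = 0.01480 / 2 = 0.007400 mol
V = 0.007400 × 22.4 = 0.1658 L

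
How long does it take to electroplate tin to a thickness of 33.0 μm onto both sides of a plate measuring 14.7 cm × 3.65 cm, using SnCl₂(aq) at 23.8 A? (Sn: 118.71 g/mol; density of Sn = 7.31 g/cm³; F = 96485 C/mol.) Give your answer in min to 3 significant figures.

Plated area = 2 × 14.7 × 3.65 = 107.3 cm²
Volume = 107.3 × 33.0×10⁻⁴ cm = 0.3541 cm³
m(Sn) = 0.3541 × 7.31 = 2.588 g
n(Sn) = 2.588 / 118.71 = 0.02180 mol; n(e⁻) = 2 × 0.02180 = 0.04360 mol
Q = 0.04360 × 96485 = 4207 C
t = 4207 / 23.8 = 176.8 s = 2.95 min

2.95 min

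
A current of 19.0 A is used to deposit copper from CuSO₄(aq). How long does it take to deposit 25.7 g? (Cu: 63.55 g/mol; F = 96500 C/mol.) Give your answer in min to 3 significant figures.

68.5 min

n(Cu) = 25.7 / 63.55 = 0.4044 mol
Cu²⁺ + 2e⁻ → Cu, so n(e⁻) = 2 × 0.4044 = 0.8088 mol
Q = 0.8088 × 96500 = 78050 C
t = Q / I = 78050 / 19.0 = 4108 s = 68.5 min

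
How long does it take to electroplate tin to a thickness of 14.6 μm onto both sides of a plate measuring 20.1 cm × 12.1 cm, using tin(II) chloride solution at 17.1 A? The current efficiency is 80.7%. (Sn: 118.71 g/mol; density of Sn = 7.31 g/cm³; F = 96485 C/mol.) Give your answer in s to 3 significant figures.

612 s

Plated area = 2 × 20.1 × 12.1 = 486.4 cm²
Volume = 486.4 × 14.6×10⁻⁴ cm = 0.7101 cm³
m(Sn) = 0.7101 × 7.31 = 5.191 g
n(Sn) = 5.191 / 118.71 = 0.04373 mol; n(e⁻) = 2 × 0.04373 = 0.08746 mol
Q = 0.08746 × 96485 / 0.807 = 10460 C
t = 10460 / 17.1 = 611.7 s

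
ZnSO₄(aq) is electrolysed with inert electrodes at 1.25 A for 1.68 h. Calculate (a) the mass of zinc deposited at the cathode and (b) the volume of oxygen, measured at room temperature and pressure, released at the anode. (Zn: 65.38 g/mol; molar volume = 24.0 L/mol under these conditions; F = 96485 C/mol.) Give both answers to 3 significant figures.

2.56 g Zn; 0.470 L O₂

Q = 1.25 × 6048 = 7560 C; n(e⁻) = 7560 / 96485 = 0.07835 mol
Cathode: Zn²⁺ + 2e⁻ → Zn → n(Zn) = 0.07835/2 = 0.03918 mol → 2.56 g
Anode: 2H₂O → O₂ + 4H⁺ + 4e⁻ → n(O₂) = 0.07835/4 = 0.01959 mol → 0.470 L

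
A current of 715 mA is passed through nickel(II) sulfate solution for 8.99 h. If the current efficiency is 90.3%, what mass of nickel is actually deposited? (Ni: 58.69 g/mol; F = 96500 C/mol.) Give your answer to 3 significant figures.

6.35 g

Q = 0.715 × 32364 = 23140 C
n(e⁻) = 23140 / 96500 = 0.2398 mol
Ni²⁺ + 2e⁻ → Ni, so theoretical m(Ni) = 0.1199 × 58.69 = 7.037 g
Actual mass = 90.3% × 7.037 = 6.35 g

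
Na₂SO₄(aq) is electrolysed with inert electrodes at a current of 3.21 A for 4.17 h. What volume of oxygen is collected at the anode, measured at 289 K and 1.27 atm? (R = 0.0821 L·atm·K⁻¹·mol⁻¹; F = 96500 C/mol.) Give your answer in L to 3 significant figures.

2.33 L

Q = 3.21 A × 15012 s = 48190 C
Moles of electrons = 48190 / 96500 = 0.4994 mol
2H₂O → O₂ + 4H⁺ + 4e⁻, so n(O₂) = 0.4994 / 4 = 0.1249 mol
V = nRT/P = 0.1249 × 0.0821 × 289 / 1.27 = 2.333 L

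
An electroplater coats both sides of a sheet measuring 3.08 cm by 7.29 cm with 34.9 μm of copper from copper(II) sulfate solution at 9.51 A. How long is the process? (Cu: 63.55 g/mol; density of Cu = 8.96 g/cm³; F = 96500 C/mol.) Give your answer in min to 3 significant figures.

Plated area = 2 × 3.08 × 7.29 = 44.91 cm²
Volume = 44.91 × 34.9×10⁻⁴ cm = 0.1567 cm³
m(Cu) = 0.1567 × 8.96 = 1.404 g
n(Cu) = 1.404 / 63.55 = 0.02209 mol; n(e⁻) = 2 × 0.02209 = 0.04418 mol
Q = 0.04418 × 96500 = 4263 C
t = 4263 / 9.51 = 448.3 s = 7.47 min

7.47 min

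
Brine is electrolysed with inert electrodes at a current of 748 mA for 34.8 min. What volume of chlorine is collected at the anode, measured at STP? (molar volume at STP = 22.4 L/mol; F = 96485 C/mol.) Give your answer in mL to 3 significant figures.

Charge passed = 0.748 × 2088 = 1562 C
n(e⁻) = 1562 / 96485 = 0.01619 mol
2Cl⁻ → Cl₂ + 2e⁻, so n(Cl₂) = 0.01619 / 2 = 0.008095 mol
V = 0.008095 × 22.4 = 0.1813 L
= 181 mL

181 mL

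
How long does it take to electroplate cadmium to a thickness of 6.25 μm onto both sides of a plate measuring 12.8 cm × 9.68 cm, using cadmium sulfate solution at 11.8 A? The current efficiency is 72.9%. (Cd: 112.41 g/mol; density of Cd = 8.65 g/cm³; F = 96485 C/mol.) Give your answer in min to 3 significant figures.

Plated area = 2 × 12.8 × 9.68 = 247.8 cm²
Volume = 247.8 × 6.25×10⁻⁴ cm = 0.1549 cm³
m(Cd) = 0.1549 × 8.65 = 1.340 g
n(Cd) = 1.340 / 112.41 = 0.01192 mol; n(e⁻) = 2 × 0.01192 = 0.02384 mol
Q = 0.02384 × 96485 / 0.729 = 3155 C
t = 3155 / 11.8 = 267.4 s = 4.46 min

4.46 min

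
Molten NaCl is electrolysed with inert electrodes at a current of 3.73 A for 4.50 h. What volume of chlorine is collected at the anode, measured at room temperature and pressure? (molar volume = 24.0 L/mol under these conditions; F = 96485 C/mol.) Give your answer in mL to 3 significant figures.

7520 mL

Charge passed = 3.73 × 16200 = 60430 C
Moles of electrons = 60430 / 96485 = 0.6263 mol
2Cl⁻ → Cl₂ + 2e⁻, so n(Cl₂) = 0.6263 / 2 = 0.3132 mol
V = 0.3132 × 24.0 = 7.517 L
= 7520 mL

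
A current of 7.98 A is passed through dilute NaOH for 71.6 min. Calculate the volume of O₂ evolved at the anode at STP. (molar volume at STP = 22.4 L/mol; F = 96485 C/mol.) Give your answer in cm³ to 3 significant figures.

1990 cm³

Q = It = 7.98 × 4296 = 34280 C
n(e⁻) = Q/F = 34280/96485 = 0.3553 mol
2H₂O → O₂ + 4H⁺ + 4e⁻, so n(O₂) = 0.3553 / 4 = 0.08883 mol
V = 0.08883 × 22.4 = 1.990 L
= 1990 cm³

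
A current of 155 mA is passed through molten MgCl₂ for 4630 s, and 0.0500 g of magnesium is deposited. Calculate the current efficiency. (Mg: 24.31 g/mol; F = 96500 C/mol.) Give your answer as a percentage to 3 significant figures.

55.3%

Q = 0.155 × 4630 = 717.7 C
n(e⁻) = 717.7 / 96500 = 0.007437 mol
Mg²⁺ + 2e⁻ → Mg, so theoretical n(Mg) = 0.003719 mol → 0.09041 g
Efficiency = 0.0500 / 0.09041 = 0.5530 = 55.3%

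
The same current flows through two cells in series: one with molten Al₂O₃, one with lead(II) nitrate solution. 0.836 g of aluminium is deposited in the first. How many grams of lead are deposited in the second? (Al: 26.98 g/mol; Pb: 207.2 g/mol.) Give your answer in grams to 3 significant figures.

n(Al) = 0.836 / 26.98 = 0.03099 mol
Al³⁺ + 3e⁻ → Al, so n(e⁻) = 3 × 0.03099 = 0.09297 mol
The cells are in series, so the same charge (and hence the same n(e⁻) = 0.09297 mol) passes through both.
Pb²⁺ + 2e⁻ → Pb, so n(Pb) = 0.09297 / 2 = 0.04649 mol
m(Pb) = 0.04649 × 207.2 = 9.63 g

9.63 g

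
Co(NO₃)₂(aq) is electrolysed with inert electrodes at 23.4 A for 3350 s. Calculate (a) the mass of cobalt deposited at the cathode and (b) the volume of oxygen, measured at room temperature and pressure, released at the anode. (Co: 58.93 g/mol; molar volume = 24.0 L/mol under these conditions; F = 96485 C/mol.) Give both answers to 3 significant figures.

23.9 g Co; 4.87 L O₂

Q = 23.4 × 3350 = 78390 C; n(e⁻) = 78390 / 96485 = 0.8125 mol
Cathode: Co²⁺ + 2e⁻ → Co → n(Co) = 0.8125/2 = 0.4063 mol → 23.9 g
Anode: 2H₂O → O₂ + 4H⁺ + 4e⁻ → n(O₂) = 0.8125/4 = 0.2031 mol → 4.87 L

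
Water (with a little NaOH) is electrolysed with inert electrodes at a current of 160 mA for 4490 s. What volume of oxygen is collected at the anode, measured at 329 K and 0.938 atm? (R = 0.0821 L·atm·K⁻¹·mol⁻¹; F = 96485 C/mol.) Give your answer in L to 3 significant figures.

Q = It = 0.160 × 4490 = 718.4 C
Moles of electrons = 718.4 / 96485 = 0.007446 mol
2H₂O → O₂ + 4H⁺ + 4e⁻, so n(O₂) = 0.007446 / 4 = 0.001862 mol
V = nRT/P = 0.001862 × 0.0821 × 329 / 0.938 = 0.05362 L

0.0536 L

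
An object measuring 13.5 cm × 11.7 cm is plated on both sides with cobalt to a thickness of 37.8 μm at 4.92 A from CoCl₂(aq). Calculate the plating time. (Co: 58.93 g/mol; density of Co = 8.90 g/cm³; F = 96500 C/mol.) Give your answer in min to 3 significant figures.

Plated area = 2 × 13.5 × 11.7 = 315.9 cm²
Volume = 315.9 × 37.8×10⁻⁴ cm = 1.194 cm³
m(Co) = 1.194 × 8.90 = 10.63 g
n(Co) = 10.63 / 58.93 = 0.1804 mol; n(e⁻) = 2 × 0.1804 = 0.3608 mol
Q = 0.3608 × 96500 = 34820 C
t = 34820 / 4.92 = 7077 s = 118 min

118 min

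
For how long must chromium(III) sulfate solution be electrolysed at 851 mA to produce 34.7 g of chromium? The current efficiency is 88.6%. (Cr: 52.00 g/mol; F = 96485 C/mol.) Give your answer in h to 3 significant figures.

71.2 h

n(Cr) = 34.7 / 52.00 = 0.6673 mol
Cr³⁺ + 3e⁻ → Cr, so n(e⁻) = 3 × 0.6673 = 2.002 mol
Q = 2.002 × 96485 / 0.886 = 2.180×10^5 C
t = Q / I = 2.180×10^5 / 0.851 = 2.562×10^5 s = 71.2 h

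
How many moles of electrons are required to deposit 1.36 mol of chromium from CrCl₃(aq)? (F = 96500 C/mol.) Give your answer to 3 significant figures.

Cr³⁺ + 3e⁻ → Cr, so n(e⁻) = 3 × 1.36 = 4.080 mol

4.08 mol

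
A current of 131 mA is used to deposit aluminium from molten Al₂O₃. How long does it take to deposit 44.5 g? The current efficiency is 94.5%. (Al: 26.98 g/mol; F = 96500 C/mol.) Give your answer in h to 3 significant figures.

n(Al) = 44.5 / 26.98 = 1.649 mol
Al³⁺ + 3e⁻ → Al, so n(e⁻) = 3 × 1.649 = 4.947 mol
Q = 4.947 × 96500 / 0.945 = 5.052×10^5 C
t = Q / I = 5.052×10^5 / 0.131 = 3.856×10^6 s = 1070 h

1070 h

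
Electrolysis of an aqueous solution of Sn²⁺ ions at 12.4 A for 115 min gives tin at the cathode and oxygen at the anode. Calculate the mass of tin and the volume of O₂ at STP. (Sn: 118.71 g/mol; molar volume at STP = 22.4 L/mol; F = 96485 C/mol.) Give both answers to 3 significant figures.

52.6 g Sn; 4.97 L O₂

Q = 12.4 × 6900 = 85560 C; n(e⁻) = 85560 / 96485 = 0.8868 mol
Cathode: Sn²⁺ + 2e⁻ → Sn → n(Sn) = 0.8868/2 = 0.4434 mol → 52.6 g
Anode: 2H₂O → O₂ + 4H⁺ + 4e⁻ → n(O₂) = 0.8868/4 = 0.2217 mol → 4.97 L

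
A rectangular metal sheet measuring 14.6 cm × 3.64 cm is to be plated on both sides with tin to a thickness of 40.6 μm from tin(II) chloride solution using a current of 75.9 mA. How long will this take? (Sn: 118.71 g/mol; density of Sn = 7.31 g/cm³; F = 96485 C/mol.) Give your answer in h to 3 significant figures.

18.8 h

Plated area = 2 × 14.6 × 3.64 = 106.3 cm²
Volume = 106.3 × 40.6×10⁻⁴ cm = 0.4316 cm³
m(Sn) = 0.4316 × 7.31 = 3.155 g
n(Sn) = 3.155 / 118.71 = 0.02658 mol; n(e⁻) = 2 × 0.02658 = 0.05316 mol
Q = 0.05316 × 96485 = 5129 C
t = 5129 / 0.0759 = 67580 s = 18.8 h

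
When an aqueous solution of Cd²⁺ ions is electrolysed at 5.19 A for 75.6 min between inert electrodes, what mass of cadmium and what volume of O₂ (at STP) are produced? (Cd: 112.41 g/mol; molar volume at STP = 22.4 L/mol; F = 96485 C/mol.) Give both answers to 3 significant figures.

13.7 g Cd; 1.37 L O₂

Q = 5.19 × 4536 = 23540 C; n(e⁻) = 23540 / 96485 = 0.2440 mol
Cathode: Cd²⁺ + 2e⁻ → Cd → n(Cd) = 0.2440/2 = 0.1220 mol → 13.7 g
Anode: 2H₂O → O₂ + 4H⁺ + 4e⁻ → n(O₂) = 0.2440/4 = 0.06100 mol → 1.37 L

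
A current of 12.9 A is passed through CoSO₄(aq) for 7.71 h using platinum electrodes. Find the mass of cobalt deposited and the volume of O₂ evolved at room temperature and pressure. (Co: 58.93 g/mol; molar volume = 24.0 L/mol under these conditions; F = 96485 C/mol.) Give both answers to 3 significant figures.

109 g Co; 22.3 L O₂

Q = 12.9 × 27756 = 3.581×10^5 C; n(e⁻) = 3.581×10^5 / 96485 = 3.711 mol
Cathode: Co²⁺ + 2e⁻ → Co → n(Co) = 3.711/2 = 1.856 mol → 109 g
Anode: 2H₂O → O₂ + 4H⁺ + 4e⁻ → n(O₂) = 3.711/4 = 0.9278 mol → 22.3 L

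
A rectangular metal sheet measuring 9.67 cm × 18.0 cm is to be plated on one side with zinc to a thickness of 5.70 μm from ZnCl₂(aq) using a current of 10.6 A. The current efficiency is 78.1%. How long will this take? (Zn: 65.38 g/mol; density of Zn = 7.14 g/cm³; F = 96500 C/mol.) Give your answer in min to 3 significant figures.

Plated area = 9.67 × 18.0 = 174.1 cm²
Volume = 174.1 × 5.70×10⁻⁴ cm = 0.09924 cm³
m(Zn) = 0.09924 × 7.14 = 0.7086 g
n(Zn) = 0.7086 / 65.38 = 0.01084 mol; n(e⁻) = 2 × 0.01084 = 0.02168 mol
Q = 0.02168 × 96500 / 0.781 = 2679 C
t = 2679 / 10.6 = 252.7 s = 4.21 min

4.21 min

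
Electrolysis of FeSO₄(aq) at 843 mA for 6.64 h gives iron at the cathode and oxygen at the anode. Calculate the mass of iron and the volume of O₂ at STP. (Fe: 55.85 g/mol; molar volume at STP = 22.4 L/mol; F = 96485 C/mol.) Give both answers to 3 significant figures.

5.83 g Fe; 1.17 L O₂

Q = 0.843 × 23904 = 20150 C; n(e⁻) = 20150 / 96485 = 0.2088 mol
Cathode: Fe²⁺ + 2e⁻ → Fe → n(Fe) = 0.2088/2 = 0.1044 mol → 5.83 g
Anode: 2H₂O → O₂ + 4H⁺ + 4e⁻ → n(O₂) = 0.2088/4 = 0.05220 mol → 1.17 L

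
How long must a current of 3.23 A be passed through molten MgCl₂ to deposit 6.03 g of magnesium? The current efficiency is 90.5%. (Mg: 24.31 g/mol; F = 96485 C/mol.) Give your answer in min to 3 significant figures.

n(Mg) = 6.03 / 24.31 = 0.2480 mol
Mg²⁺ + 2e⁻ → Mg, so n(e⁻) = 2 × 0.2480 = 0.4960 mol
Q = 0.4960 × 96485 / 0.905 = 52880 C
t = Q / I = 52880 / 3.23 = 16370 s = 273 min

273 min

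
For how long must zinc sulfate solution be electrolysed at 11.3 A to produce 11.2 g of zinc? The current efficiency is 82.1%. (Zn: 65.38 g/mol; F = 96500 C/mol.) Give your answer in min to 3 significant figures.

n(Zn) = 11.2 / 65.38 = 0.1713 mol
Zn²⁺ + 2e⁻ → Zn, so n(e⁻) = 2 × 0.1713 = 0.3426 mol
Q = 0.3426 × 96500 / 0.821 = 40270 C
t = Q / I = 40270 / 11.3 = 3564 s = 59.4 min

59.4 min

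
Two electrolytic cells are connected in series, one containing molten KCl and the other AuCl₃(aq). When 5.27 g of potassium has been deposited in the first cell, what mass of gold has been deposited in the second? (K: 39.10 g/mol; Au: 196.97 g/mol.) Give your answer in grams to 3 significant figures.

n(K) = 5.27 / 39.10 = 0.1348 mol
K⁺ + e⁻ → K, so n(e⁻) = 0.1348 mol
Since the cells are in series, n(e⁻) in the Au cell is also 0.1348 mol.
Au³⁺ + 3e⁻ → Au, so n(Au) = 0.1348 / 3 = 0.04493 mol
m(Au) = 0.04493 × 196.97 = 8.85 g

8.85 g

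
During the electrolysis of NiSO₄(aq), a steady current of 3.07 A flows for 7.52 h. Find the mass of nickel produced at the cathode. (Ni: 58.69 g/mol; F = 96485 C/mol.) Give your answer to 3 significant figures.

Charge passed = 3.07 × 27072 = 83110 C
n(e⁻) = Q/F = 83110/96485 = 0.8614 mol
Ni²⁺ + 2e⁻ → Ni, so n(Ni) = 0.8614 / 2 = 0.4307 mol
m = 0.4307 × 58.69 = 25.3 g

25.3 g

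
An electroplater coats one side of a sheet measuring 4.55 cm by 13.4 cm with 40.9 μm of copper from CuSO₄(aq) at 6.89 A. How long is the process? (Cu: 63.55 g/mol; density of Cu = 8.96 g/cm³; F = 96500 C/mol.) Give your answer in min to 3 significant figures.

16.4 min

Plated area = 4.55 × 13.4 = 60.97 cm²
Volume = 60.97 × 40.9×10⁻⁴ cm = 0.2494 cm³
m(Cu) = 0.2494 × 8.96 = 2.235 g
n(Cu) = 2.235 / 63.55 = 0.03517 mol; n(e⁻) = 2 × 0.03517 = 0.07034 mol
Q = 0.07034 × 96500 = 6788 C
t = 6788 / 6.89 = 985.2 s = 16.4 min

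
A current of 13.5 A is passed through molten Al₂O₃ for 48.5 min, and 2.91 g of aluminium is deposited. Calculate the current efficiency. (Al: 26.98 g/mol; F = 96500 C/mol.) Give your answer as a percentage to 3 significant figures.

Q = 13.5 × 2910 = 39290 C
n(e⁻) = 39290 / 96500 = 0.4072 mol
Al³⁺ + 3e⁻ → Al, so theoretical n(Al) = 0.1357 mol → 3.661 g
Efficiency = 2.91 / 3.661 = 0.7949 = 79.5%

79.5%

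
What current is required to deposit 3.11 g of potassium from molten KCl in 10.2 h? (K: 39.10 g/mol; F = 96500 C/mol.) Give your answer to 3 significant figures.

0.209 A

n(K) = 3.11 / 39.10 = 0.07954 mol
K⁺ + e⁻ → K, so n(e⁻) = 0.07954 mol
Q = 0.07954 × 96500 = 7676 C
I = Q / t = 7676 / 36720 s = 0.209 A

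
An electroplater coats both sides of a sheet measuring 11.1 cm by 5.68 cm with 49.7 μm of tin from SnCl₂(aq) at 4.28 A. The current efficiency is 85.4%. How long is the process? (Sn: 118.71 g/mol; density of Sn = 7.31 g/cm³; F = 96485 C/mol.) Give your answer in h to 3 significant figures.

0.566 h

Plated area = 2 × 11.1 × 5.68 = 126.1 cm²
Volume = 126.1 × 49.7×10⁻⁴ cm = 0.6267 cm³
m(Sn) = 0.6267 × 7.31 = 4.581 g
n(Sn) = 4.581 / 118.71 = 0.03859 mol; n(e⁻) = 2 × 0.03859 = 0.07718 mol
Q = 0.07718 × 96485 / 0.854 = 8720 C
t = 8720 / 4.28 = 2037 s = 0.566 h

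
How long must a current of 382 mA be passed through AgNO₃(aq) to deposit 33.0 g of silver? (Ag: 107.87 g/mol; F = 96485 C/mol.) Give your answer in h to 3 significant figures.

21.5 h

n(Ag) = 33.0 / 107.87 = 0.3059 mol
Ag⁺ + e⁻ → Ag, so n(e⁻) = 0.3059 mol
Q = 0.3059 × 96485 = 29510 C
t = Q / I = 29510 / 0.382 = 77250 s = 21.5 h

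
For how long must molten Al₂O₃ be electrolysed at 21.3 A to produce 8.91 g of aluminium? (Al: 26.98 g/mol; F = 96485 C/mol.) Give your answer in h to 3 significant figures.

1.25 h

n(Al) = 8.91 / 26.98 = 0.3302 mol
Al³⁺ + 3e⁻ → Al, so n(e⁻) = 3 × 0.3302 = 0.9906 mol
Q = 0.9906 × 96485 = 95580 C
t = Q / I = 95580 / 21.3 = 4487 s = 1.25 h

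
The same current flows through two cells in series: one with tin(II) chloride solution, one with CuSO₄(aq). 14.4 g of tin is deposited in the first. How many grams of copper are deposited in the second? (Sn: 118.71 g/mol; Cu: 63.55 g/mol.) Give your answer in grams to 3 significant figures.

7.71 g

n(Sn) = 14.4 / 118.71 = 0.1213 mol
Sn²⁺ + 2e⁻ → Sn, so n(e⁻) = 2 × 0.1213 = 0.2426 mol
The cells are in series, so the same charge (and hence the same n(e⁻) = 0.2426 mol) passes through both.
Cu²⁺ + 2e⁻ → Cu, so n(Cu) = 0.2426 / 2 = 0.1213 mol
m(Cu) = 0.1213 × 63.55 = 7.71 g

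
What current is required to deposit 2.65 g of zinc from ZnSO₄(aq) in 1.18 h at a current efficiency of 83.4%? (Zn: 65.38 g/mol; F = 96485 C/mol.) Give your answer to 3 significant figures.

n(Zn) = 2.65 / 65.38 = 0.04053 mol
Zn²⁺ + 2e⁻ → Zn, so n(e⁻) = 2 × 0.04053 = 0.08106 mol
Q = 0.08106 × 96485 / 0.834 = 9378 C
I = Q / t = 9378 / 4248 s = 2.21 A

2.21 A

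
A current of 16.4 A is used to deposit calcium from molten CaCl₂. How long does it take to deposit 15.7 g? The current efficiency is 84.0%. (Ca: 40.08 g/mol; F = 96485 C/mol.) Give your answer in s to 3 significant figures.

5490 s

n(Ca) = 15.7 / 40.08 = 0.3917 mol
Ca²⁺ + 2e⁻ → Ca, so n(e⁻) = 2 × 0.3917 = 0.7834 mol
Q = 0.7834 × 96485 / 0.840 = 89980 C
t = Q / I = 89980 / 16.4 = 5487 s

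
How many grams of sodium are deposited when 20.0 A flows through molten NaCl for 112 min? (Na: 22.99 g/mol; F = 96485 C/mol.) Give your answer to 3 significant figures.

32.0 g

Q = It = 20.0 × 6720 = 1.344×10^5 C
Moles of electrons = 1.344×10^5 / 96485 = 1.393 mol
Na⁺ + e⁻ → Na, so n(Na) = 1.393 mol
m = 1.393 × 22.99 = 32.0 g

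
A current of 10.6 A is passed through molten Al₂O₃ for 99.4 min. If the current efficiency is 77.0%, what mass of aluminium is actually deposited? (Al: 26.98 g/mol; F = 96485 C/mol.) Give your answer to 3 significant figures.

Q = 10.6 × 5964 = 63220 C
n(e⁻) = 63220 / 96485 = 0.6552 mol
Al³⁺ + 3e⁻ → Al, so theoretical m(Al) = 0.2184 × 26.98 = 5.892 g
Actual mass = 77.0% × 5.892 = 4.54 g

4.54 g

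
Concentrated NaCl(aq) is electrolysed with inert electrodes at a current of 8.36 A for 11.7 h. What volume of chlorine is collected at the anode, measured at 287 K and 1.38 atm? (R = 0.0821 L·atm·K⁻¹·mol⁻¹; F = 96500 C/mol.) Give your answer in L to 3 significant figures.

31.2 L

Q = It = 8.36 × 42120 = 3.521×10^5 C
n(e⁻) = Q/F = 3.521×10^5/96500 = 3.649 mol
2Cl⁻ → Cl₂ + 2e⁻, so n(Cl₂) = 3.649 / 2 = 1.825 mol
V = nRT/P = 1.825 × 0.0821 × 287 / 1.38 = 31.16 L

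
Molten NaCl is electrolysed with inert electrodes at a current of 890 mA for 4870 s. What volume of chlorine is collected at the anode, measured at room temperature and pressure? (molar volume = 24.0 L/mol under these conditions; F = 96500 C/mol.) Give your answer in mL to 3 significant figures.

Q = It = 0.890 × 4870 = 4334 C
Moles of electrons = 4334 / 96500 = 0.04491 mol
2Cl⁻ → Cl₂ + 2e⁻, so n(Cl₂) = 0.04491 / 2 = 0.02246 mol
V = 0.02246 × 24.0 = 0.5390 L
= 539 mL

539 mL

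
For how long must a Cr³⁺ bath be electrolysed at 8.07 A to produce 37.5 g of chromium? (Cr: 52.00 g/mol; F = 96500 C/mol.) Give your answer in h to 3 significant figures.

7.19 h

n(Cr) = 37.5 / 52.00 = 0.7212 mol
Cr³⁺ + 3e⁻ → Cr, so n(e⁻) = 3 × 0.7212 = 2.164 mol
Q = 2.164 × 96500 = 2.088×10^5 C
t = Q / I = 2.088×10^5 / 8.07 = 25870 s = 7.19 h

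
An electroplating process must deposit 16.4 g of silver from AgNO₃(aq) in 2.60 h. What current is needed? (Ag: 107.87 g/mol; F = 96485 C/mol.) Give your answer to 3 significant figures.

1.57 A

n(Ag) = 16.4 / 107.87 = 0.1520 mol
Ag⁺ + e⁻ → Ag, so n(e⁻) = 0.1520 mol
Q = 0.1520 × 96485 = 14670 C
I = Q / t = 14670 / 9360 s = 1.57 A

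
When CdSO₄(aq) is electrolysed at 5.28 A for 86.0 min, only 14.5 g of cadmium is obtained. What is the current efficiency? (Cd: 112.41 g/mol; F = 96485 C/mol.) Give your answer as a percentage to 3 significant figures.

91.4%

Q = 5.28 × 5160 = 27240 C
n(e⁻) = 27240 / 96485 = 0.2823 mol
Cd²⁺ + 2e⁻ → Cd, so theoretical n(Cd) = 0.1412 mol → 15.87 g
Efficiency = 14.5 / 15.87 = 0.9137 = 91.4%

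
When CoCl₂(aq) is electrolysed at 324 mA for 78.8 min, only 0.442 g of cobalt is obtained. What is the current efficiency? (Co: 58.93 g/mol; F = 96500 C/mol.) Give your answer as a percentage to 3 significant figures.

94.5%

Q = 0.324 × 4728 = 1532 C
n(e⁻) = 1532 / 96500 = 0.01588 mol
Co²⁺ + 2e⁻ → Co, so theoretical n(Co) = 0.007940 mol → 0.4679 g
Efficiency = 0.442 / 0.4679 = 0.9446 = 94.5%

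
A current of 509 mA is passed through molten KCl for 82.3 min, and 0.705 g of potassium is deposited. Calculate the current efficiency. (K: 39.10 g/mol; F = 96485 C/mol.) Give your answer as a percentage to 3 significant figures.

Q = 0.509 × 4938 = 2513 C
n(e⁻) = 2513 / 96485 = 0.02605 mol
K⁺ + e⁻ → K, so theoretical n(K) = 0.02605 mol → 1.019 g
Efficiency = 0.705 / 1.019 = 0.6919 = 69.2%

69.2%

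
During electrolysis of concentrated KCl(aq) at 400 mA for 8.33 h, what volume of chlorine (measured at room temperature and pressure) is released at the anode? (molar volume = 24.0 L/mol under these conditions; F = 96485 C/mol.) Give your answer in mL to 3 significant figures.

Q = 0.400 A × 29988 s = 12000 C
Moles of electrons = 12000 / 96485 = 0.1244 mol
2Cl⁻ → Cl₂ + 2e⁻, so n(Cl₂) = 0.1244 / 2 = 0.06220 mol
V = 0.06220 × 24.0 = 1.493 L
= 1490 mL

1490 mL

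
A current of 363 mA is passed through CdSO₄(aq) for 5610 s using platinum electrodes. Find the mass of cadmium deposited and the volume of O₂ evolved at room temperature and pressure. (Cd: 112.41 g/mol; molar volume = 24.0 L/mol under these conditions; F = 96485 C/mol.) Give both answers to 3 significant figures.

1.19 g Cd; 0.127 L O₂

Q = 0.363 × 5610 = 2036 C; n(e⁻) = 2036 / 96485 = 0.02110 mol
Cathode: Cd²⁺ + 2e⁻ → Cd → n(Cd) = 0.02110/2 = 0.01055 mol → 1.19 g
Anode: 2H₂O → O₂ + 4H⁺ + 4e⁻ → n(O₂) = 0.02110/4 = 0.005275 mol → 0.127 L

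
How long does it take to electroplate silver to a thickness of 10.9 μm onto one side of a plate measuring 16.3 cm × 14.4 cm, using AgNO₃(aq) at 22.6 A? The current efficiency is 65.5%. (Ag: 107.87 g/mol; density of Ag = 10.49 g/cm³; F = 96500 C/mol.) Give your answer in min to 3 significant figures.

2.70 min

Plated area = 16.3 × 14.4 = 234.7 cm²
Volume = 234.7 × 10.9×10⁻⁴ cm = 0.2558 cm³
m(Ag) = 0.2558 × 10.49 = 2.683 g
n(Ag) = 2.683 / 107.87 = 0.02487 mol; n(e⁻) = 0.02487 mol
Q = 0.02487 × 96500 / 0.655 = 3664 C
t = 3664 / 22.6 = 162.1 s = 2.70 min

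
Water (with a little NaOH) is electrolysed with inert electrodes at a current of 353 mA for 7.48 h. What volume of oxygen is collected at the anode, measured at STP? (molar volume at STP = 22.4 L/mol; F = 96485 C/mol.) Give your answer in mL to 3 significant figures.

552 mL

Q = It = 0.353 × 26928 = 9506 C
n(e⁻) = 9506 / 96485 = 0.09852 mol
2H₂O → O₂ + 4H⁺ + 4e⁻, so n(O₂) = 0.09852 / 4 = 0.02463 mol
V = 0.02463 × 22.4 = 0.5517 L
= 552 mL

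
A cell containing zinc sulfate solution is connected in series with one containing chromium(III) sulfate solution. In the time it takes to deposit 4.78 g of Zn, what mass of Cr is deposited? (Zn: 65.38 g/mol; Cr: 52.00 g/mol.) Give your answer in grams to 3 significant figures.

2.53 g

n(Zn) = 4.78 / 65.38 = 0.07311 mol
Zn²⁺ + 2e⁻ → Zn, so n(e⁻) = 2 × 0.07311 = 0.1462 mol
In series, the same 0.1462 mol of electrons flows through the second cell.
Cr³⁺ + 3e⁻ → Cr, so n(Cr) = 0.1462 / 3 = 0.04873 mol
m(Cr) = 0.04873 × 52.00 = 2.53 g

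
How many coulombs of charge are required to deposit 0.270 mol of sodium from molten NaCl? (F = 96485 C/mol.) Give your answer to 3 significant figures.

Na⁺ + e⁻ → Na, so n(e⁻) = 1 × 0.270 = 0.2700 mol
Q = 0.2700 × 96485 = 26050 C

26100 C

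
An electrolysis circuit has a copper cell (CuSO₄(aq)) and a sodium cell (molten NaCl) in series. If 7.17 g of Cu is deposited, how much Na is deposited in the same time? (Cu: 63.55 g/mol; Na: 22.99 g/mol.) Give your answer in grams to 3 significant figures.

5.19 g

n(Cu) = 7.17 / 63.55 = 0.1128 mol
Cu²⁺ + 2e⁻ → Cu, so n(e⁻) = 2 × 0.1128 = 0.2256 mol
Since the cells are in series, n(e⁻) in the Na cell is also 0.2256 mol.
Na⁺ + e⁻ → Na, so n(Na) = 0.2256 mol
m(Na) = 0.2256 × 22.99 = 5.19 g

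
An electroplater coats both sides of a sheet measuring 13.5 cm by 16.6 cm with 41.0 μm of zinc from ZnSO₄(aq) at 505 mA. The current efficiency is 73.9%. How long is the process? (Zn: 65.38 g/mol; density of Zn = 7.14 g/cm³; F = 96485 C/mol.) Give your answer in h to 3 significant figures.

28.8 h

Plated area = 2 × 13.5 × 16.6 = 448.2 cm²
Volume = 448.2 × 41.0×10⁻⁴ cm = 1.838 cm³
m(Zn) = 1.838 × 7.14 = 13.12 g
n(Zn) = 13.12 / 65.38 = 0.2007 mol; n(e⁻) = 2 × 0.2007 = 0.4014 mol
Q = 0.4014 × 96485 / 0.739 = 52410 C
t = 52410 / 0.505 = 1.038×10^5 s = 28.8 h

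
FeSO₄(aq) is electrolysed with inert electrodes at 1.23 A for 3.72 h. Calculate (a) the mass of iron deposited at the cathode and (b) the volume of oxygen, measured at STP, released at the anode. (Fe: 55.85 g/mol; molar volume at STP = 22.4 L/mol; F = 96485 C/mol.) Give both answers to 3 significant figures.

Q = 1.23 × 13392 = 16470 C; n(e⁻) = 16470 / 96485 = 0.1707 mol
Cathode: Fe²⁺ + 2e⁻ → Fe → n(Fe) = 0.1707/2 = 0.08535 mol → 4.77 g
Anode: 2H₂O → O₂ + 4H⁺ + 4e⁻ → n(O₂) = 0.1707/4 = 0.04268 mol → 0.956 L

4.77 g Fe; 0.956 L O₂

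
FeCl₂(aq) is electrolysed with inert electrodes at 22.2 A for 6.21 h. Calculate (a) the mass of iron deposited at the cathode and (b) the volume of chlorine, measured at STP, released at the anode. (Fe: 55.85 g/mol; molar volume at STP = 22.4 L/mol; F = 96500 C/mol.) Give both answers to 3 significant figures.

Q = 22.2 × 22356 = 4.963×10^5 C; n(e⁻) = 4.963×10^5 / 96500 = 5.143 mol
Cathode: Fe²⁺ + 2e⁻ → Fe → n(Fe) = 5.143/2 = 2.572 mol → 144 g
Anode: 2Cl⁻ → Cl₂ + 2e⁻ → n(Cl₂) = 5.143/2 = 2.572 mol → 57.6 L

144 g Fe; 57.6 L Cl₂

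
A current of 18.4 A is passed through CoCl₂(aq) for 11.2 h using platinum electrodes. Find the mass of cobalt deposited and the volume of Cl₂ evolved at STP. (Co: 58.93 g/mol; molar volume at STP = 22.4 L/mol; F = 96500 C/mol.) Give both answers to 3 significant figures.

Q = 18.4 × 40320 = 7.419×10^5 C; n(e⁻) = 7.419×10^5 / 96500 = 7.688 mol
Cathode: Co²⁺ + 2e⁻ → Co → n(Co) = 7.688/2 = 3.844 mol → 227 g
Anode: 2Cl⁻ → Cl₂ + 2e⁻ → n(Cl₂) = 7.688/2 = 3.844 mol → 86.1 L

227 g Co; 86.1 L Cl₂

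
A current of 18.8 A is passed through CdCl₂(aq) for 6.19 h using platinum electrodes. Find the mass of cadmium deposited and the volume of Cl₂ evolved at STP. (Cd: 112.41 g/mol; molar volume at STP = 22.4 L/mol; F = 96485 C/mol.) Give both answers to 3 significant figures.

244 g Cd; 48.6 L Cl₂

Q = 18.8 × 22284 = 4.189×10^5 C; n(e⁻) = 4.189×10^5 / 96485 = 4.342 mol
Cathode: Cd²⁺ + 2e⁻ → Cd → n(Cd) = 4.342/2 = 2.171 mol → 244 g
Anode: 2Cl⁻ → Cl₂ + 2e⁻ → n(Cl₂) = 4.342/2 = 2.171 mol → 48.6 L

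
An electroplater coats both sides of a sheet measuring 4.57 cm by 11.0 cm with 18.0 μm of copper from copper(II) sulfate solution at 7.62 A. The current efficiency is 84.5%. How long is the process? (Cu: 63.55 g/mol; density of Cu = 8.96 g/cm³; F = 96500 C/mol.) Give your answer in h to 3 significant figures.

Plated area = 2 × 4.57 × 11.0 = 100.5 cm²
Volume = 100.5 × 18.0×10⁻⁴ cm = 0.1809 cm³
m(Cu) = 0.1809 × 8.96 = 1.621 g
n(Cu) = 1.621 / 63.55 = 0.02551 mol; n(e⁻) = 2 × 0.02551 = 0.05102 mol
Q = 0.05102 × 96500 / 0.845 = 5827 C
t = 5827 / 7.62 = 764.7 s = 0.212 h

0.212 h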